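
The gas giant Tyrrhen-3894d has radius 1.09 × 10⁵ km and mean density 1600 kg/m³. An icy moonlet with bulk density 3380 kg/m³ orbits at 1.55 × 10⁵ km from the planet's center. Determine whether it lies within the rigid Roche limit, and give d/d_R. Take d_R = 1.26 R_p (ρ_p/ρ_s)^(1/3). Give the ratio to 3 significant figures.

outside; d/d_R ≈ 1.45

d_R = 1.26 × (1.09 × 10⁵ km) × (1600/3380)^(1/3) = 1.070 × 10⁵ km
d/d_R = (1.55 × 10⁵) / (1.070 × 10⁵) = 1.45
Since d/d_R > 1, the body is outside the Roche limit.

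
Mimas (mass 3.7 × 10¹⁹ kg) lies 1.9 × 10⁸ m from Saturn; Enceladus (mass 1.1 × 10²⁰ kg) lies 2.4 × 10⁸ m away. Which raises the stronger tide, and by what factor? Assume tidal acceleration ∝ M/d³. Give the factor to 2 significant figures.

Tidal acceleration ∝ M/d³, so compare M/d³ for each.
Mimas: (3.7 × 10¹⁹) / (1.9 × 10⁸)³ = 5.394 × 10⁻⁶
Enceladus: (1.1 × 10²⁰) / (2.4 × 10⁸)³ = 7.957 × 10⁻⁶
Ratio (larger/smaller) = 1.5

Enceladus, by a factor of ≈ 1.5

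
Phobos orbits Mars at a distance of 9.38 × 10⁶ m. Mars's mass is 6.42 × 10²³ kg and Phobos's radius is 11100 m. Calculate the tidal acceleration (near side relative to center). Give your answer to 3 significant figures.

Δa = 2GMr/d³
   = 2 × (6.674 × 10⁻¹¹) × (6.42 × 10²³) × (11100) / (9.38 × 10⁶)³
   = 1.15 × 10⁻³ m/s²

1.15 × 10⁻³ m/s²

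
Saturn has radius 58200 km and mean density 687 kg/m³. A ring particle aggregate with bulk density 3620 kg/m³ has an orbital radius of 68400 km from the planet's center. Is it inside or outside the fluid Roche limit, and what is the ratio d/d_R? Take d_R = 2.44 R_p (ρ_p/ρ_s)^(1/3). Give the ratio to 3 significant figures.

d_R = 2.44 × (58200 km) × (687/3620)^(1/3) = 81610 km
d/d_R = (68400) / (81610) = 0.838
Since d/d_R < 1, the body is inside the Roche limit.

inside; d/d_R ≈ 0.838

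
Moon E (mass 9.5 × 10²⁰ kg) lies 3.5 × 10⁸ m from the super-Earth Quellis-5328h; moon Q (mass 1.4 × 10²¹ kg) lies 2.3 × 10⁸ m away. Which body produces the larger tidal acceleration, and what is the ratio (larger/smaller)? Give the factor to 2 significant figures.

Moon Q, by a factor of ≈ 5.2

Compare M/d³ for the two perturbers:
Moon E: (9.5 × 10²⁰) / (3.5 × 10⁸)³ = 2.216 × 10⁻⁵
Moon Q: (1.4 × 10²¹) / (2.3 × 10⁸)³ = 1.151 × 10⁻⁴
Ratio (larger/smaller) = 5.2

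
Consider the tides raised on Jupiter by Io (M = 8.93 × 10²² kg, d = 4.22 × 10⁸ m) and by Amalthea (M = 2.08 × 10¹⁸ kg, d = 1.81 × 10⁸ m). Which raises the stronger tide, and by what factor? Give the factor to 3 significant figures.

Io, by a factor of ≈ 3390

Compare M/d³ for the two perturbers:
Io: (8.93 × 10²²) / (4.22 × 10⁸)³ = 1.188 × 10⁻³
Amalthea: (2.08 × 10¹⁸) / (1.81 × 10⁸)³ = 3.508 × 10⁻⁷
Ratio (larger/smaller) = 3390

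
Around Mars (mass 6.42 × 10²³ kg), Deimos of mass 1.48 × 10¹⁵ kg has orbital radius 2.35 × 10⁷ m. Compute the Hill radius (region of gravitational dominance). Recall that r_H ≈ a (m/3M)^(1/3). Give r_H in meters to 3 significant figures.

r_H ≈ a (m/3M)^(1/3)
    = (2.35 × 10⁷) × (1.48 × 10¹⁵ / (3 × 6.42 × 10²³))^(1/3)
    = 2.15 × 10⁴ m

2.15 × 10⁴ m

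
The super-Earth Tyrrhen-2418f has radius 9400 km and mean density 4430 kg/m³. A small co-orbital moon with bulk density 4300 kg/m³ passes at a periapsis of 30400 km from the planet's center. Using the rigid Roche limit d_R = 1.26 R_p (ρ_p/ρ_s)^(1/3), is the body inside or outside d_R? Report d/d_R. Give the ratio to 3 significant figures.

outside; d/d_R ≈ 2.54

d_R = 1.26 × (9400 km) × (4430/4300)^(1/3) = 11960 km
d/d_R = (30400) / (11960) = 2.54
Since d/d_R > 1, the body is outside the Roche limit.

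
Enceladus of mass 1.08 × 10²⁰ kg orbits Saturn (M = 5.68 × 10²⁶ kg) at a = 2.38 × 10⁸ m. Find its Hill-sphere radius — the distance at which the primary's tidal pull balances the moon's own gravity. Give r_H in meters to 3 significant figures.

9.49 × 10⁵ m

r_H ≈ a (m/3M)^(1/3)
    = (2.38 × 10⁸) × (1.08 × 10²⁰ / (3 × 5.68 × 10²⁶))^(1/3)
    = 9.49 × 10⁵ m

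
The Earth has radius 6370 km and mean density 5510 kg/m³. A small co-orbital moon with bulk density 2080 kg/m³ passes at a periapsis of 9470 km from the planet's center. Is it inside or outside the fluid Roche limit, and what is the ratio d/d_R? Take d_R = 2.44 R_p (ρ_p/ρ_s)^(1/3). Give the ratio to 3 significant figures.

d_R = 2.44 × (6370 km) × (5510/2080)^(1/3) = 21510 km
d/d_R = (9470) / (21510) = 0.440
Since d/d_R < 1, the body is inside the Roche limit.

inside; d/d_R ≈ 0.440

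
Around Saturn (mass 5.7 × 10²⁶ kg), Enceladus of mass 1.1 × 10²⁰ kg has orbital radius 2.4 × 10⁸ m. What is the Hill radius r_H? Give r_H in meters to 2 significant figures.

r_H ≈ a (m/3M)^(1/3)
    = (2.4 × 10⁸) × (1.1 × 10²⁰ / (3 × 5.7 × 10²⁶))^(1/3)
    = 9.6 × 10⁵ m

9.6 × 10⁵ m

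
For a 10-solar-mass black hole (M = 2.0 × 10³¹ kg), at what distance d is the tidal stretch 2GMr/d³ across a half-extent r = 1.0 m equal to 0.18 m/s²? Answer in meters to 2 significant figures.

2.5 × 10⁷ m

2GMr/d³ = a_tidal  ⇒  d = (2GMr / a_tidal)^(1/3)
d = (2 × 6.674×10⁻¹¹ × (2.0 × 10³¹) × (1.0) / (0.18))^(1/3)
  = 2.5 × 10⁷ m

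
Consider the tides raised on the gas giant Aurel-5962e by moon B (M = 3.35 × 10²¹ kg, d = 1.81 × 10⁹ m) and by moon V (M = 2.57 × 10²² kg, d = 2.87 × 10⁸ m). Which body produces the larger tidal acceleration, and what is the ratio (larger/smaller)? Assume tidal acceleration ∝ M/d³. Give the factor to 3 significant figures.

Tidal acceleration ∝ M/d³, so compare M/d³ for each.
Moon B: (3.35 × 10²¹) / (1.81 × 10⁹)³ = 5.649 × 10⁻⁷
Moon V: (2.57 × 10²²) / (2.87 × 10⁸)³ = 1.087 × 10⁻³
Ratio (larger/smaller) = 1920

Moon V, by a factor of ≈ 1920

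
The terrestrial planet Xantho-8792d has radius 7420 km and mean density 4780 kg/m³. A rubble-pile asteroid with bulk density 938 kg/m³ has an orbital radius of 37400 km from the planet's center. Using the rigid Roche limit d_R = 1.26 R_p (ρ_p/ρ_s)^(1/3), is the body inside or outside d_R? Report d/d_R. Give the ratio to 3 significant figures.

outside; d/d_R ≈ 2.32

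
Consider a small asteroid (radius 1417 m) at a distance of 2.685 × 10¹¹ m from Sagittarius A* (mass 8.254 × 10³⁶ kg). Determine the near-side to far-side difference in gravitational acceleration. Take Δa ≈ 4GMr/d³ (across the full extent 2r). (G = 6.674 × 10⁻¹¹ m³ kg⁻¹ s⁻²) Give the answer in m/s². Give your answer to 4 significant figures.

1.613 × 10⁻⁴ m/s²

Δa = 4GMr/d³
   = 4 × (6.674 × 10⁻¹¹) × (8.254 × 10³⁶) × (1417) / (2.685 × 10¹¹)³
   = 1.613 × 10⁻⁴ m/s²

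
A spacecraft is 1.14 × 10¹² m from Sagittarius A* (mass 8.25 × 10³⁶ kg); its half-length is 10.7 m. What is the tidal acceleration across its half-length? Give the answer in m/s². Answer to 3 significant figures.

7.95 × 10⁻⁹ m/s²

Δa = 2GMr/d³
   = 2 × (6.674 × 10⁻¹¹) × (8.25 × 10³⁶) × (10.7) / (1.14 × 10¹²)³
   = 7.95 × 10⁻⁹ m/s²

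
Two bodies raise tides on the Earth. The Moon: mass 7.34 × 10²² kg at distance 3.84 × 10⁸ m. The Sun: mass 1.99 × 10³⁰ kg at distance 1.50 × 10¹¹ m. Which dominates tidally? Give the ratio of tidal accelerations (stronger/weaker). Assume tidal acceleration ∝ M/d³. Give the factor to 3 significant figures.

Compare M/d³ for the two perturbers:
The Moon: (7.34 × 10²²) / (3.84 × 10⁸)³ = 1.296 × 10⁻³
The Sun: (1.99 × 10³⁰) / (1.50 × 10¹¹)³ = 5.896 × 10⁻⁴
Ratio (larger/smaller) = 2.20

The Moon, by a factor of ≈ 2.20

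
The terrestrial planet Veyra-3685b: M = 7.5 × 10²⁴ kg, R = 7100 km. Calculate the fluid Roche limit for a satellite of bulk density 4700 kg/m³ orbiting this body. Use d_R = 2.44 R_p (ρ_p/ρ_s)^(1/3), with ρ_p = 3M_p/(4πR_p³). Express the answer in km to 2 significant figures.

ρ_p = 3M_p/(4πR_p³) = 3 × (7.5 × 10²⁴) / (4π × (7.1 × 10⁶ m)³) = 5000 kg/m³
d_R = 2.44 × 7100 km × (5000/4700)^(1/3)
    = 18000 km

18000 km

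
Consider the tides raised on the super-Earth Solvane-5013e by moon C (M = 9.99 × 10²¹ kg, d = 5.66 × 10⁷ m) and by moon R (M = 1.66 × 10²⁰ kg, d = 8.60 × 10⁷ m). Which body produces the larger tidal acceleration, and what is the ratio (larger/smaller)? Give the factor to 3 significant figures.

Moon C, by a factor of ≈ 211

Tidal acceleration ∝ M/d³, so compare M/d³ for each.
Moon C: (9.99 × 10²¹) / (5.66 × 10⁷)³ = 5.510 × 10⁻²
Moon R: (1.66 × 10²⁰) / (8.60 × 10⁷)³ = 2.610 × 10⁻⁴
Ratio (larger/smaller) = 211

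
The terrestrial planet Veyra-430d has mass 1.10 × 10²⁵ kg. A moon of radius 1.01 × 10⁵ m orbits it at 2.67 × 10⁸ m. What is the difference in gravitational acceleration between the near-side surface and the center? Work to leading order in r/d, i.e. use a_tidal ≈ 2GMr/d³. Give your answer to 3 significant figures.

The tidal stretch is the gradient of GM/d² times the body's extent r, hence the 1/d³ dependence.
Δg = 2GMr/d³
   = 2 × (6.674 × 10⁻¹¹) × (1.10 × 10²⁵) × (1.01 × 10⁵) / (2.67 × 10⁸)³
   = 7.79 × 10⁻⁶ m/s²

7.79 × 10⁻⁶ m/s²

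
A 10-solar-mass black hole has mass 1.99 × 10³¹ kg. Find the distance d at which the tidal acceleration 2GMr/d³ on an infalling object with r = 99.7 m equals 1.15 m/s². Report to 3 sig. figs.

2GMr/d³ = a_tidal  ⇒  d = (2GMr / a_tidal)^(1/3)
d = (2 × 6.674×10⁻¹¹ × (1.99 × 10³¹) × (99.7) / (1.15))^(1/3)
  = 6.13 × 10⁷ m

6.13 × 10⁷ m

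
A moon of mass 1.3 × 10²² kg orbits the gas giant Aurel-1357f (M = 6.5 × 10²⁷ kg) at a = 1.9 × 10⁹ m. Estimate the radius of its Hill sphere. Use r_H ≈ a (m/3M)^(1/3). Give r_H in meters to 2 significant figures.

1.7 × 10⁷ m

r_H ≈ a (m/3M)^(1/3)
    = (1.9 × 10⁹) × (1.3 × 10²² / (3 × 6.5 × 10²⁷))^(1/3)
    = 1.7 × 10⁷ m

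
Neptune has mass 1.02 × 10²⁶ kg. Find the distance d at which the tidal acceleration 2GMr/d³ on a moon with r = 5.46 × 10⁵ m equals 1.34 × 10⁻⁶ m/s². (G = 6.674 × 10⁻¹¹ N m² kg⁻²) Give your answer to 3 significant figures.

1.77 × 10⁹ m

2GMr/d³ = a_tidal  ⇒  d = (2GMr / a_tidal)^(1/3)
d = (2 × 6.674×10⁻¹¹ × (1.02 × 10²⁶) × (5.46 × 10⁵) / (1.34 × 10⁻⁶))^(1/3)
  = 1.77 × 10⁹ m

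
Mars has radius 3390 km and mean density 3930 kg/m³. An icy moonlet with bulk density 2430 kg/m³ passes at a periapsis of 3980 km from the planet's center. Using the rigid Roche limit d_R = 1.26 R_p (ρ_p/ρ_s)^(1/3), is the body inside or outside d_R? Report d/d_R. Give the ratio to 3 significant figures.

d_R = 1.26 × (3390 km) × (3930/2430)^(1/3) = 5014 km
d/d_R = (3980) / (5014) = 0.794
Since d/d_R < 1, the body is inside the Roche limit.

inside; d/d_R ≈ 0.794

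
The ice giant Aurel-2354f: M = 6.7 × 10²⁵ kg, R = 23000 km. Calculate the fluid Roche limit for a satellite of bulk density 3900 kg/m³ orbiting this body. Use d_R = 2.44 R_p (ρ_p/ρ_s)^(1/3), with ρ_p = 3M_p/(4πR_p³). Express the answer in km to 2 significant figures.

ρ_p = 3M_p/(4πR_p³) = 3 × (6.7 × 10²⁵) / (4π × (2.3 × 10⁷ m)³) = 1300 kg/m³
d_R = 2.44 × 23000 km × (1300/3900)^(1/3)
    = 39000 km

39000 km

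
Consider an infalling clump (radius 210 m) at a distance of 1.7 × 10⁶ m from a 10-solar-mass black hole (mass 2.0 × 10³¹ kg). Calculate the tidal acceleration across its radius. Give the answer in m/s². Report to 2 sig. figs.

Δa = 2GMr/d³
   = 2 × (6.674 × 10⁻¹¹) × (2.0 × 10³¹) × (210) / (1.7 × 10⁶)³
   = 1.1 × 10⁵ m/s²

1.1 × 10⁵ m/s²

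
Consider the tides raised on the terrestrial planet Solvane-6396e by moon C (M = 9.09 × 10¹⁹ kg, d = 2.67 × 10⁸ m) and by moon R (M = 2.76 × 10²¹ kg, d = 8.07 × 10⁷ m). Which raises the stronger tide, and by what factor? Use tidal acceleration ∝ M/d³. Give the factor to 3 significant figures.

Moon R, by a factor of ≈ 1100

Tidal acceleration ∝ M/d³, so compare M/d³ for each.
Moon C: (9.09 × 10¹⁹) / (2.67 × 10⁸)³ = 4.776 × 10⁻⁶
Moon R: (2.76 × 10²¹) / (8.07 × 10⁷)³ = 5.252 × 10⁻³
Ratio (larger/smaller) = 1100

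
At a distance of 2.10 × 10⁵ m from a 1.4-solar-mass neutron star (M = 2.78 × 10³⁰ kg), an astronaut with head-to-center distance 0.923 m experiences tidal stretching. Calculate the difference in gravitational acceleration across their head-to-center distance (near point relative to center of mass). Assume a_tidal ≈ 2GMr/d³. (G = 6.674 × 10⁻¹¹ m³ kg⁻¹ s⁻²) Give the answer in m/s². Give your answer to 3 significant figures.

Δg = 2GMr/d³
   = 2 × (6.674 × 10⁻¹¹) × (2.78 × 10³⁰) × (0.923) / (2.10 × 10⁵)³
   = 3.70 × 10⁴ m/s²

3.70 × 10⁴ m/s²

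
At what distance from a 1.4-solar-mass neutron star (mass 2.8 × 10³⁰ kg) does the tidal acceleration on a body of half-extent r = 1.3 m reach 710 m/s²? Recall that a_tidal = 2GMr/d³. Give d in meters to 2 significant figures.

2GMr/d³ = a_tidal  ⇒  d = (2GMr / a_tidal)^(1/3)
d = (2 × 6.674×10⁻¹¹ × (2.8 × 10³⁰) × (1.3) / (710))^(1/3)
  = 8.8 × 10⁵ m

8.8 × 10⁵ m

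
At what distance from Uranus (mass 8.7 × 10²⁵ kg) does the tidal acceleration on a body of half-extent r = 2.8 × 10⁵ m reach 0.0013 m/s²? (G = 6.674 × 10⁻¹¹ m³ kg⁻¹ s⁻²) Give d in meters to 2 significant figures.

1.4 × 10⁸ m

2GMr/d³ = a_tidal  ⇒  d = (2GMr / a_tidal)^(1/3)
d = (2 × 6.674×10⁻¹¹ × (8.7 × 10²⁵) × (2.8 × 10⁵) / (0.0013))^(1/3)
  = 1.4 × 10⁸ m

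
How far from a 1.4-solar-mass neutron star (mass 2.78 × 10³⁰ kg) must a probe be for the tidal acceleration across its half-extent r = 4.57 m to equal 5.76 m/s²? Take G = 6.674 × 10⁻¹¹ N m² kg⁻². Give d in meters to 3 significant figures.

2GMr/d³ = a_tidal  ⇒  d = (2GMr / a_tidal)^(1/3)
d = (2 × 6.674×10⁻¹¹ × (2.78 × 10³⁰) × (4.57) / (5.76))^(1/3)
  = 6.65 × 10⁶ m

6.65 × 10⁶ m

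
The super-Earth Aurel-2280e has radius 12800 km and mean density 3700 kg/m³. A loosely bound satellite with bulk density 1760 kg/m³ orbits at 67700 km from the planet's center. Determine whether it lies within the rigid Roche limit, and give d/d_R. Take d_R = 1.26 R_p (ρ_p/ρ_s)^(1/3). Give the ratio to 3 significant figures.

d_R = 1.26 × (12800 km) × (3700/1760)^(1/3) = 20660 km
d/d_R = (67700) / (20660) = 3.28
Since d/d_R > 1, the body is outside the Roche limit.

outside; d/d_R ≈ 3.28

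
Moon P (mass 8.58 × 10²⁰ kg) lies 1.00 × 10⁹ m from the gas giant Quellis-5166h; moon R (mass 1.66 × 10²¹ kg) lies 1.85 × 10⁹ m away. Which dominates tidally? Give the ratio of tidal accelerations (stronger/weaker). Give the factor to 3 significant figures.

Moon P, by a factor of ≈ 3.27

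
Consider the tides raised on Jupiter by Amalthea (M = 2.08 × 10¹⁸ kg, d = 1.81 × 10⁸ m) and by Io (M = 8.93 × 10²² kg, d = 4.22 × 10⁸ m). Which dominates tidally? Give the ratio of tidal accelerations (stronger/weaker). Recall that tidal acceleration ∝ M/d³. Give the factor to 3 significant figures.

Tidal acceleration ∝ M/d³, so compare M/d³ for each.
Amalthea: (2.08 × 10¹⁸) / (1.81 × 10⁸)³ = 3.508 × 10⁻⁷
Io: (8.93 × 10²²) / (4.22 × 10⁸)³ = 1.188 × 10⁻³
Ratio (larger/smaller) = 3390

Io, by a factor of ≈ 3390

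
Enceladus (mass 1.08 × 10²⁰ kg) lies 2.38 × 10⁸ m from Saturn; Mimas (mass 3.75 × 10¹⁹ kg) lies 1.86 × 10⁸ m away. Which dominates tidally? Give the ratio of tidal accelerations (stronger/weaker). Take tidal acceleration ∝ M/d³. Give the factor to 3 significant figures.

Enceladus, by a factor of ≈ 1.37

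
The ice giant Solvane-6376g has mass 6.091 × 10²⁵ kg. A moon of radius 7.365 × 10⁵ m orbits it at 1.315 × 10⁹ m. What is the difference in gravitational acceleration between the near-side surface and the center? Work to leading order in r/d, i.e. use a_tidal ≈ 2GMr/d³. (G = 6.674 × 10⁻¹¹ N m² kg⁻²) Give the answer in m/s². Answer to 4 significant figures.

a_tidal = 2GMr/d³
        = 2 × (6.674 × 10⁻¹¹) × (6.091 × 10²⁵) × (7.365 × 10⁵) / (1.315 × 10⁹)³
        = 2.633 × 10⁻⁶ m/s²

2.633 × 10⁻⁶ m/s²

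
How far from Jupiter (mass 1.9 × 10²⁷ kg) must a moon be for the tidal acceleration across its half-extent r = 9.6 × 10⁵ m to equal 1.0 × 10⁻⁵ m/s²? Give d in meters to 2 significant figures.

2GMr/d³ = a_tidal  ⇒  d = (2GMr / a_tidal)^(1/3)
d = (2 × 6.674×10⁻¹¹ × (1.9 × 10²⁷) × (9.6 × 10⁵) / (1.0 × 10⁻⁵))^(1/3)
  = 2.9 × 10⁹ m

2.9 × 10⁹ m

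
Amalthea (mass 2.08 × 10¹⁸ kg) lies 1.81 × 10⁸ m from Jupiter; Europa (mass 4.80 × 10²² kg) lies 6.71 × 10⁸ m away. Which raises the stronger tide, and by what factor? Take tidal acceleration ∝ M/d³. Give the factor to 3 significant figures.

Tidal stretch scales as M/d³; compute that for each body.
Amalthea: (2.08 × 10¹⁸) / (1.81 × 10⁸)³ = 3.508 × 10⁻⁷
Europa: (4.80 × 10²²) / (6.71 × 10⁸)³ = 1.589 × 10⁻⁴
Ratio (larger/smaller) = 453

Europa, by a factor of ≈ 453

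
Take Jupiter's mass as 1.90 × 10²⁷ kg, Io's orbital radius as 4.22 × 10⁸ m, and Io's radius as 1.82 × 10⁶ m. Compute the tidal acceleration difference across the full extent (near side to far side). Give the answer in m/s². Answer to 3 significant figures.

Δa = 4GMr/d³
   = 4 × (6.674 × 10⁻¹¹) × (1.90 × 10²⁷) × (1.82 × 10⁶) / (4.22 × 10⁸)³
   = 1.23 × 10⁻² m/s²

1.23 × 10⁻² m/s²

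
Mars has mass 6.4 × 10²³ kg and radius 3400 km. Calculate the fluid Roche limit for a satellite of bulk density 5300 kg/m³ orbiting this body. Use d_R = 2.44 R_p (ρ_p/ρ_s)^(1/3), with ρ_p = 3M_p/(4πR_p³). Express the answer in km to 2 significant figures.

ρ_p = 3M_p/(4πR_p³) = 3 × (6.4 × 10²³) / (4π × (3.4 × 10⁶ m)³) = 3900 kg/m³
d_R = 2.44 × 3400 km × (3900/5300)^(1/3)
    = 7500 km

7500 km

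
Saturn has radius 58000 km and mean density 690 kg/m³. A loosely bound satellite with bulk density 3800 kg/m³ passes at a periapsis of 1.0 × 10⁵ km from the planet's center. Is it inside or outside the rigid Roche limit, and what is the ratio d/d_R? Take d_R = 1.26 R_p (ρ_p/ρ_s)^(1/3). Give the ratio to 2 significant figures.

outside; d/d_R ≈ 2.4

d_R = 1.26 × (58000 km) × (690/3800)^(1/3) = 41380 km
d/d_R = (1.0 × 10⁵) / (41380) = 2.4
Since d/d_R > 1, the body is outside the Roche limit.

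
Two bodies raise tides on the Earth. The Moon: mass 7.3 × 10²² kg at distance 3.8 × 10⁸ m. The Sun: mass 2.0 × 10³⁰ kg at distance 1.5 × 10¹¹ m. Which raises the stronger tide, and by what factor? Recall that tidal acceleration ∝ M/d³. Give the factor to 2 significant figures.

The Moon, by a factor of ≈ 2.2

Compare M/d³ for the two perturbers:
The Moon: (7.3 × 10²²) / (3.8 × 10⁸)³ = 1.330 × 10⁻³
The Sun: (2.0 × 10³⁰) / (1.5 × 10¹¹)³ = 5.926 × 10⁻⁴
Ratio (larger/smaller) = 2.2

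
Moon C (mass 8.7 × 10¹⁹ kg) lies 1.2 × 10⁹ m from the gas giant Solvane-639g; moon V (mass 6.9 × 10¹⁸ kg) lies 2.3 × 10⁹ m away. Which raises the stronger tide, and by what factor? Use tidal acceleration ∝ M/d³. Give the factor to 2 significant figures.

Tidal stretch scales as M/d³; compute that for each body.
Moon C: (8.7 × 10¹⁹) / (1.2 × 10⁹)³ = 5.035 × 10⁻⁸
Moon V: (6.9 × 10¹⁸) / (2.3 × 10⁹)³ = 5.671 × 10⁻¹⁰
Ratio (larger/smaller) = 89

Moon C, by a factor of ≈ 89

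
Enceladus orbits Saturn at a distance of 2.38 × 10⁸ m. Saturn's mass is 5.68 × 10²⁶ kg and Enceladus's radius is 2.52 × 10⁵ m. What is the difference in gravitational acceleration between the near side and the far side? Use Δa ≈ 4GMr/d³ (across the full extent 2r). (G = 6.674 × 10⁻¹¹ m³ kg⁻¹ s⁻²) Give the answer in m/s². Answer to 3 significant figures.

2.83 × 10⁻³ m/s²

Δa = 4GMr/d³
   = 4 × (6.674 × 10⁻¹¹) × (5.68 × 10²⁶) × (2.52 × 10⁵) / (2.38 × 10⁸)³
   = 2.83 × 10⁻³ m/s²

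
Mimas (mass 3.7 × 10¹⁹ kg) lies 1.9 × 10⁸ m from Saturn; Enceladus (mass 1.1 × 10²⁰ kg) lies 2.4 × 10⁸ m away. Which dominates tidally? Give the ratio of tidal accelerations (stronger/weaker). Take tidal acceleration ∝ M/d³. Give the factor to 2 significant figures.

Enceladus, by a factor of ≈ 1.5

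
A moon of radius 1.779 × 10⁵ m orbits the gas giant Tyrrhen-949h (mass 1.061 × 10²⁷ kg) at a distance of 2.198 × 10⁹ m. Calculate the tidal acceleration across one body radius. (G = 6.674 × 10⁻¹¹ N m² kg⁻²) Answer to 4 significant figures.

a_tidal = 2GMr/d³
        = 2 × (6.674 × 10⁻¹¹) × (1.061 × 10²⁷) × (1.779 × 10⁵) / (2.198 × 10⁹)³
        = 2.373 × 10⁻⁶ m/s²

2.373 × 10⁻⁶ m/s²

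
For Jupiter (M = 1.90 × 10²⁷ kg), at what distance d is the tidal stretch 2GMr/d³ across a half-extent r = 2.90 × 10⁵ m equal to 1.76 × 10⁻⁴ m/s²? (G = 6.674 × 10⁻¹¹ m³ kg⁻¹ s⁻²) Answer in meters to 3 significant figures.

7.48 × 10⁸ m

2GMr/d³ = a_tidal  ⇒  d = (2GMr / a_tidal)^(1/3)
d = (2 × 6.674×10⁻¹¹ × (1.90 × 10²⁷) × (2.90 × 10⁵) / (1.76 × 10⁻⁴))^(1/3)
  = 7.48 × 10⁸ m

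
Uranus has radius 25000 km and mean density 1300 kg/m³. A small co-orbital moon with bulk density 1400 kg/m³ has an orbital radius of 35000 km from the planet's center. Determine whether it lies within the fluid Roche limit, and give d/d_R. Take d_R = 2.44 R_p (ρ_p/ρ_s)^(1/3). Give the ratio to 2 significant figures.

inside; d/d_R ≈ 0.59

d_R = 2.44 × (25000 km) × (1300/1400)^(1/3) = 59510 km
d/d_R = (35000) / (59510) = 0.59
Since d/d_R < 1, the body is inside the Roche limit.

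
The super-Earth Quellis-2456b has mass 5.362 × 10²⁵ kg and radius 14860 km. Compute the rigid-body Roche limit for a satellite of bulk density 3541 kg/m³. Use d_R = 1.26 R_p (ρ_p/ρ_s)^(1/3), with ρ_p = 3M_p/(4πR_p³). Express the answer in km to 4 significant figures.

19340 km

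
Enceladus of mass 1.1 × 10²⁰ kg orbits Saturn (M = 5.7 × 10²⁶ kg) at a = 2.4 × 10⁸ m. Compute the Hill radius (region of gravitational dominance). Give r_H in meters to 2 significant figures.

9.6 × 10⁵ m

r_H ≈ a (m/3M)^(1/3)
    = (2.4 × 10⁸) × (1.1 × 10²⁰ / (3 × 5.7 × 10²⁶))^(1/3)
    = 9.6 × 10⁵ m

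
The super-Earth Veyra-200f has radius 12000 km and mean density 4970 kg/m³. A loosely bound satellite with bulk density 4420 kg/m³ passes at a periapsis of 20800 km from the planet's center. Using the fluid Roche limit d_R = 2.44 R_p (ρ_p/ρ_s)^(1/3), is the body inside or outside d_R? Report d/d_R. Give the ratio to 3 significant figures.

inside; d/d_R ≈ 0.683

d_R = 2.44 × (12000 km) × (4970/4420)^(1/3) = 30450 km
d/d_R = (20800) / (30450) = 0.683
Since d/d_R < 1, the body is inside the Roche limit.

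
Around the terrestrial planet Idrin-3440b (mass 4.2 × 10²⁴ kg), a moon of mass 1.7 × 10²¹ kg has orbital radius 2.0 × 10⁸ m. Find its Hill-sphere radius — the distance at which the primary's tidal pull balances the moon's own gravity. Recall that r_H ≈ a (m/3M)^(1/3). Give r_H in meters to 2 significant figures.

1.0 × 10⁷ m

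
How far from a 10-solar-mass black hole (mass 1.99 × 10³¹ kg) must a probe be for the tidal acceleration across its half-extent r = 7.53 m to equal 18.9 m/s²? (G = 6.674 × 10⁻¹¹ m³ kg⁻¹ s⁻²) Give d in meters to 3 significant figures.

1.02 × 10⁷ m

2GMr/d³ = a_tidal  ⇒  d = (2GMr / a_tidal)^(1/3)
d = (2 × 6.674×10⁻¹¹ × (1.99 × 10³¹) × (7.53) / (18.9))^(1/3)
  = 1.02 × 10⁷ m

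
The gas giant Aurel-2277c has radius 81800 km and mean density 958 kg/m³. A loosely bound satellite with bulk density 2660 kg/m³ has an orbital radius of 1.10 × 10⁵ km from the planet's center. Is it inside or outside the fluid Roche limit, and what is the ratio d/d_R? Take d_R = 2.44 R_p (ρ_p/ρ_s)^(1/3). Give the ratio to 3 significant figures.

inside; d/d_R ≈ 0.775

d_R = 2.44 × (81800 km) × (958/2660)^(1/3) = 1.420 × 10⁵ km
d/d_R = (1.10 × 10⁵) / (1.420 × 10⁵) = 0.775
Since d/d_R < 1, the body is inside the Roche limit.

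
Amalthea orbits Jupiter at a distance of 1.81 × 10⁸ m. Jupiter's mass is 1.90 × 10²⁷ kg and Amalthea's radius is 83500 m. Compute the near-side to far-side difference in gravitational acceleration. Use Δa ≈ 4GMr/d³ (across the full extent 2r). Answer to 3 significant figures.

Δg = 4GMr/d³
   = 4 × (6.674 × 10⁻¹¹) × (1.90 × 10²⁷) × (83500) / (1.81 × 10⁸)³
   = 7.14 × 10⁻³ m/s²

7.14 × 10⁻³ m/s²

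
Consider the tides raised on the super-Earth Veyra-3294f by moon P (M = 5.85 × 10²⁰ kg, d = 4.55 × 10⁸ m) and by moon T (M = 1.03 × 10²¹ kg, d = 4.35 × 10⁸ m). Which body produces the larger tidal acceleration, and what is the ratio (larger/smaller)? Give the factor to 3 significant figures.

Tidal acceleration ∝ M/d³, so compare M/d³ for each.
Moon P: (5.85 × 10²⁰) / (4.55 × 10⁸)³ = 6.210 × 10⁻⁶
Moon T: (1.03 × 10²¹) / (4.35 × 10⁸)³ = 1.251 × 10⁻⁵
Ratio (larger/smaller) = 2.01

Moon T, by a factor of ≈ 2.01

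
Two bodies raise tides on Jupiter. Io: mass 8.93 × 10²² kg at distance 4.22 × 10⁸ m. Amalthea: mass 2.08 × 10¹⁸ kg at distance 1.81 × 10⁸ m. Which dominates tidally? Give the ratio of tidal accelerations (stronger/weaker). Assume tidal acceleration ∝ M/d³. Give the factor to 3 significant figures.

Io, by a factor of ≈ 3390

Tidal stretch scales as M/d³; compute that for each body.
Io: (8.93 × 10²²) / (4.22 × 10⁸)³ = 1.188 × 10⁻³
Amalthea: (2.08 × 10¹⁸) / (1.81 × 10⁸)³ = 3.508 × 10⁻⁷
Ratio (larger/smaller) = 3390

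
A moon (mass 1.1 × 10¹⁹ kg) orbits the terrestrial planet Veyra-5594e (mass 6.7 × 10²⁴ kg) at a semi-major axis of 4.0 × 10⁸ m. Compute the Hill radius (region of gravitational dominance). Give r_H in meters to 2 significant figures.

3.3 × 10⁶ m

r_H ≈ a (m/3M)^(1/3)
    = (4.0 × 10⁸) × (1.1 × 10¹⁹ / (3 × 6.7 × 10²⁴))^(1/3)
    = 3.3 × 10⁶ m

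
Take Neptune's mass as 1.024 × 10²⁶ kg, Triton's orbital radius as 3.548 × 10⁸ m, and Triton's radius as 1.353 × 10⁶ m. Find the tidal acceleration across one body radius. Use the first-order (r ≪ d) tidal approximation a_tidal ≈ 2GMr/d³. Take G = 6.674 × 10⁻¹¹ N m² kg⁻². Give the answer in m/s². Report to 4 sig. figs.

Δa = 2GMr/d³
   = 2 × (6.674 × 10⁻¹¹) × (1.024 × 10²⁶) × (1.353 × 10⁶) / (3.548 × 10⁸)³
   = 4.141 × 10⁻⁴ m/s²

4.141 × 10⁻⁴ m/s²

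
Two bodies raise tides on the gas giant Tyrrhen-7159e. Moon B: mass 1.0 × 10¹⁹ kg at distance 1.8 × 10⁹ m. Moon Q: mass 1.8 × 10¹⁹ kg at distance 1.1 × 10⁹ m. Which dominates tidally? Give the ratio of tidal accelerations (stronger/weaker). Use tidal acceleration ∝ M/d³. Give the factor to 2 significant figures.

Moon Q, by a factor of ≈ 7.9

Compare M/d³ for the two perturbers:
Moon B: (1.0 × 10¹⁹) / (1.8 × 10⁹)³ = 1.715 × 10⁻⁹
Moon Q: (1.8 × 10¹⁹) / (1.1 × 10⁹)³ = 1.352 × 10⁻⁸
Ratio (larger/smaller) = 7.9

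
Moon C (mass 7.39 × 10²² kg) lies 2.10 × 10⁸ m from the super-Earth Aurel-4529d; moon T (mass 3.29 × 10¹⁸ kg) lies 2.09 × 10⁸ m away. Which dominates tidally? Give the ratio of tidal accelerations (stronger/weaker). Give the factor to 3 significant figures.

Moon C, by a factor of ≈ 22100

Tidal stretch scales as M/d³; compute that for each body.
Moon C: (7.39 × 10²²) / (2.10 × 10⁸)³ = 7.980 × 10⁻³
Moon T: (3.29 × 10¹⁸) / (2.09 × 10⁸)³ = 3.604 × 10⁻⁷
Ratio (larger/smaller) = 22100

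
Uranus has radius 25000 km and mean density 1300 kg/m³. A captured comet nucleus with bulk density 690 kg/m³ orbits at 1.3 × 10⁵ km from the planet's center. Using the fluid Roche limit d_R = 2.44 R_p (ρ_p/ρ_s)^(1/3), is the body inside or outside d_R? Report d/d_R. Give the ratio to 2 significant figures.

outside; d/d_R ≈ 1.7

d_R = 2.44 × (25000 km) × (1300/690)^(1/3) = 75340 km
d/d_R = (1.3 × 10⁵) / (75340) = 1.7
Since d/d_R > 1, the body is outside the Roche limit.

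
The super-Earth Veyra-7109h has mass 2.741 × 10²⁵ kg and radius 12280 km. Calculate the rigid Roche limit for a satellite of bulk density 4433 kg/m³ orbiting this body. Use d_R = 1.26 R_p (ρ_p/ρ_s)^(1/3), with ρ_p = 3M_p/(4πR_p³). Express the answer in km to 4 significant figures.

14350 km

ρ_p = 3M_p/(4πR_p³) = 3 × (2.741 × 10²⁵) / (4π × (1.228 × 10⁷ m)³) = 3534 kg/m³
d_R = 1.26 × 12280 km × (3534/4433)^(1/3)
    = 14350 km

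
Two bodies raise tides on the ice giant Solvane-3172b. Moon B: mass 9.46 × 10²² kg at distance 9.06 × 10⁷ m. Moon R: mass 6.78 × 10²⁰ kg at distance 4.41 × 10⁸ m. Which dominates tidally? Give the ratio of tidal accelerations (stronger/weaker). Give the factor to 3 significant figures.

Moon B, by a factor of ≈ 16100

Compare M/d³ for the two perturbers:
Moon B: (9.46 × 10²²) / (9.06 × 10⁷)³ = 1.272 × 10⁻¹
Moon R: (6.78 × 10²⁰) / (4.41 × 10⁸)³ = 7.905 × 10⁻⁶
Ratio (larger/smaller) = 16100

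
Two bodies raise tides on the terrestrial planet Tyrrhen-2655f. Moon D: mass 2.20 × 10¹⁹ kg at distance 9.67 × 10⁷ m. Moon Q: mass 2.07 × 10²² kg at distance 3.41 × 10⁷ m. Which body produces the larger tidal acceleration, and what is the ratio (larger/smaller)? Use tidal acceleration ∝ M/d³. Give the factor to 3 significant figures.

Moon Q, by a factor of ≈ 21500

The tide-raising term goes as M/d³ (the gradient of a 1/d² field).
Moon D: (2.20 × 10¹⁹) / (9.67 × 10⁷)³ = 2.433 × 10⁻⁵
Moon Q: (2.07 × 10²²) / (3.41 × 10⁷)³ = 5.220 × 10⁻¹
Ratio (larger/smaller) = 21500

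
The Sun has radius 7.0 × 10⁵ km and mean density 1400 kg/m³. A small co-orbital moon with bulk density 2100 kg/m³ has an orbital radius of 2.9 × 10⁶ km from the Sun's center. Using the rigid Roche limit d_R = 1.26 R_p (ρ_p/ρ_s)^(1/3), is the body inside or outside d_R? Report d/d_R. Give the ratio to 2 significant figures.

outside; d/d_R ≈ 3.8

d_R = 1.26 × (7.0 × 10⁵ km) × (1400/2100)^(1/3) = 7.705 × 10⁵ km
d/d_R = (2.9 × 10⁶) / (7.705 × 10⁵) = 3.8
Since d/d_R > 1, the body is outside the Roche limit.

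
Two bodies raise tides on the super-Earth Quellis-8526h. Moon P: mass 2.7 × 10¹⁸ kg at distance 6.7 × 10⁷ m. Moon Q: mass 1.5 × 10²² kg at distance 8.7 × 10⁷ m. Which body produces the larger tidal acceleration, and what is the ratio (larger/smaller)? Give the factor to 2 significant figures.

Tidal stretch scales as M/d³; compute that for each body.
Moon P: (2.7 × 10¹⁸) / (6.7 × 10⁷)³ = 8.977 × 10⁻⁶
Moon Q: (1.5 × 10²²) / (8.7 × 10⁷)³ = 2.278 × 10⁻²
Ratio (larger/smaller) = 2500

Moon Q, by a factor of ≈ 2500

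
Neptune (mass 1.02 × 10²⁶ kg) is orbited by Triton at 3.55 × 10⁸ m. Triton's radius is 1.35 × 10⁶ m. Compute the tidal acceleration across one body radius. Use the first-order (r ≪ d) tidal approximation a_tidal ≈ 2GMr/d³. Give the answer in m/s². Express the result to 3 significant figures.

Δg = 2GMr/d³
   = 2 × (6.674 × 10⁻¹¹) × (1.02 × 10²⁶) × (1.35 × 10⁶) / (3.55 × 10⁸)³
   = 4.11 × 10⁻⁴ m/s²

4.11 × 10⁻⁴ m/s²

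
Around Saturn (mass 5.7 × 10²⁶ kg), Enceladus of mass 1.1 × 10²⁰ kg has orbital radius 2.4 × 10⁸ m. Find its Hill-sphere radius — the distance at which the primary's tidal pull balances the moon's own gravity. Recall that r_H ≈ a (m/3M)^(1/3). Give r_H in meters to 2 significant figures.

9.6 × 10⁵ m

r_H ≈ a (m/3M)^(1/3)
    = (2.4 × 10⁸) × (1.1 × 10²⁰ / (3 × 5.7 × 10²⁶))^(1/3)
    = 9.6 × 10⁵ m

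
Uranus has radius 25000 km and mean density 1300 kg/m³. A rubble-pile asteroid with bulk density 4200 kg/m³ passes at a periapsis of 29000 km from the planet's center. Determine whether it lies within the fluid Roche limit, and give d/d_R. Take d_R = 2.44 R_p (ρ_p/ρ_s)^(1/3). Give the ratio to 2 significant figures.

d_R = 2.44 × (25000 km) × (1300/4200)^(1/3) = 41260 km
d/d_R = (29000) / (41260) = 0.70
Since d/d_R < 1, the body is inside the Roche limit.

inside; d/d_R ≈ 0.70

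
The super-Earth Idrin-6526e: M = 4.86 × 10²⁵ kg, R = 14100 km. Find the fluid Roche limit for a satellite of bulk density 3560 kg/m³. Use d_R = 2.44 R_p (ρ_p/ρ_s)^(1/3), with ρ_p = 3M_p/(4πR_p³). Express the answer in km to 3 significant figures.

36200 km

ρ_p = 3M_p/(4πR_p³) = 3 × (4.86 × 10²⁵) / (4π × (1.41 × 10⁷ m)³) = 4140 kg/m³
d_R = 2.44 × 14100 km × (4140/3560)^(1/3)
    = 36200 km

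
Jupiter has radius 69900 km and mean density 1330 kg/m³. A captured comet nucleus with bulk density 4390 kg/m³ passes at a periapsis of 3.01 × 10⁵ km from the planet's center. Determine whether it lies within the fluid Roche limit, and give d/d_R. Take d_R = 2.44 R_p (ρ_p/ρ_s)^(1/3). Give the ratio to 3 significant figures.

outside; d/d_R ≈ 2.63

d_R = 2.44 × (69900 km) × (1330/4390)^(1/3) = 1.146 × 10⁵ km
d/d_R = (3.01 × 10⁵) / (1.146 × 10⁵) = 2.63
Since d/d_R > 1, the body is outside the Roche limit.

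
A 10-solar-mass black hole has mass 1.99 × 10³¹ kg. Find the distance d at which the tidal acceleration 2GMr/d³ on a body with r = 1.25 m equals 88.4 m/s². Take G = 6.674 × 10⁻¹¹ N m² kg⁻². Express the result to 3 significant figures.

3.35 × 10⁶ m

2GMr/d³ = a_tidal  ⇒  d = (2GMr / a_tidal)^(1/3)
d = (2 × 6.674×10⁻¹¹ × (1.99 × 10³¹) × (1.25) / (88.4))^(1/3)
  = 3.35 × 10⁶ m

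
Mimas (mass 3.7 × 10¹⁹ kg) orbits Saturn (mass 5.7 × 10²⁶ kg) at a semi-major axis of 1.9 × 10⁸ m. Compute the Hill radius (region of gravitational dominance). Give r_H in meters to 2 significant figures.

5.3 × 10⁵ m

r_H ≈ a (m/3M)^(1/3)
    = (1.9 × 10⁸) × (3.7 × 10¹⁹ / (3 × 5.7 × 10²⁶))^(1/3)
    = 5.3 × 10⁵ m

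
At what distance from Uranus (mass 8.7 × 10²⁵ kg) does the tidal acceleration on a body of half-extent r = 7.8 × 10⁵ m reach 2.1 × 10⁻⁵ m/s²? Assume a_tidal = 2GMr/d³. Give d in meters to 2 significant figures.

2GMr/d³ = a_tidal  ⇒  d = (2GMr / a_tidal)^(1/3)
d = (2 × 6.674×10⁻¹¹ × (8.7 × 10²⁵) × (7.8 × 10⁵) / (2.1 × 10⁻⁵))^(1/3)
  = 7.6 × 10⁸ m

7.6 × 10⁸ m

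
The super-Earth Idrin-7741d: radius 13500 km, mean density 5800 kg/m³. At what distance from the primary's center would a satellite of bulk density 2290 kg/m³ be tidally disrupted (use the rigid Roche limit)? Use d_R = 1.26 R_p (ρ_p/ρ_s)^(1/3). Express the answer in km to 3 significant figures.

23200 km

d_R = 1.26 × 13500 km × (5800/2290)^(1/3)
    = 23200 km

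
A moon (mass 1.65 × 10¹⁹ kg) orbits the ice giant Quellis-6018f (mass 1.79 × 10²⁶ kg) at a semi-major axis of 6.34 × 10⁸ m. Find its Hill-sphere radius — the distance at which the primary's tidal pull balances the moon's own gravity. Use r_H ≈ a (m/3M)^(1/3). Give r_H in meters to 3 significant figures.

r_H ≈ a (m/3M)^(1/3)
    = (6.34 × 10⁸) × (1.65 × 10¹⁹ / (3 × 1.79 × 10²⁶))^(1/3)
    = 1.99 × 10⁶ m

1.99 × 10⁶ m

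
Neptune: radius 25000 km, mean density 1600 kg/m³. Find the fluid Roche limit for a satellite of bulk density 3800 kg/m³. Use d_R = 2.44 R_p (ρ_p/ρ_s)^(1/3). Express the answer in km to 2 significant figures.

d_R = 2.44 × 25000 km × (1600/3800)^(1/3)
    = 46000 km

46000 km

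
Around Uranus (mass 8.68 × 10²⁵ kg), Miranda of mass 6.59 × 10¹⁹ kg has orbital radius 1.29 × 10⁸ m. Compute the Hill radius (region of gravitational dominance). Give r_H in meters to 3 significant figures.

r_H ≈ a (m/3M)^(1/3)
    = (1.29 × 10⁸) × (6.59 × 10¹⁹ / (3 × 8.68 × 10²⁵))^(1/3)
    = 8.16 × 10⁵ m

8.16 × 10⁵ m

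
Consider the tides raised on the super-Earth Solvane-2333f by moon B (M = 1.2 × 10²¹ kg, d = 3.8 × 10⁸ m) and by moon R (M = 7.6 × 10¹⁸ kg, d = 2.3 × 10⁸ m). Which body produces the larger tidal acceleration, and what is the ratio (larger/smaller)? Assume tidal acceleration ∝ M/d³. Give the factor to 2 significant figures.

Moon B, by a factor of ≈ 35

Compare M/d³ for the two perturbers:
Moon B: (1.2 × 10²¹) / (3.8 × 10⁸)³ = 2.187 × 10⁻⁵
Moon R: (7.6 × 10¹⁸) / (2.3 × 10⁸)³ = 6.246 × 10⁻⁷
Ratio (larger/smaller) = 35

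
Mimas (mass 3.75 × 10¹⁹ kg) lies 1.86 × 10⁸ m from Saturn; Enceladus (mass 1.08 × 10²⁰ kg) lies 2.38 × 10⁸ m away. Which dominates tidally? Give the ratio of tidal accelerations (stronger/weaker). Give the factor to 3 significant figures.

The tide-raising term goes as M/d³ (the gradient of a 1/d² field).
Mimas: (3.75 × 10¹⁹) / (1.86 × 10⁸)³ = 5.828 × 10⁻⁶
Enceladus: (1.08 × 10²⁰) / (2.38 × 10⁸)³ = 8.011 × 10⁻⁶
Ratio (larger/smaller) = 1.37

Enceladus, by a factor of ≈ 1.37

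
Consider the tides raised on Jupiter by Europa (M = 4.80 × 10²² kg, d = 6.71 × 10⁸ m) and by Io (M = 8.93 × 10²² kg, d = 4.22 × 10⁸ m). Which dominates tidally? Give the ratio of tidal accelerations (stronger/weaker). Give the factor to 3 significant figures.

Io, by a factor of ≈ 7.48

The tide-raising term goes as M/d³ (the gradient of a 1/d² field).
Europa: (4.80 × 10²²) / (6.71 × 10⁸)³ = 1.589 × 10⁻⁴
Io: (8.93 × 10²²) / (4.22 × 10⁸)³ = 1.188 × 10⁻³
Ratio (larger/smaller) = 7.48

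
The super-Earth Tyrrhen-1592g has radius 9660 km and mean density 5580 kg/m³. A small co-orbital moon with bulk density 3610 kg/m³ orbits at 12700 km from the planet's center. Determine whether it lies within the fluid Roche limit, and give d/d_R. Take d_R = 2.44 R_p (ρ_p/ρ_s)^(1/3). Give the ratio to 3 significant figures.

inside; d/d_R ≈ 0.466

d_R = 2.44 × (9660 km) × (5580/3610)^(1/3) = 27250 km
d/d_R = (12700) / (27250) = 0.466
Since d/d_R < 1, the body is inside the Roche limit.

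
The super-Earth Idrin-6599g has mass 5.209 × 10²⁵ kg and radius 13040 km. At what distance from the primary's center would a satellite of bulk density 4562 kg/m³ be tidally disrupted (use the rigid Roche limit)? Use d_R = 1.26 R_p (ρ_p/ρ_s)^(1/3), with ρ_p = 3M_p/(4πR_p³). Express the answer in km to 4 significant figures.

17600 km

ρ_p = 3M_p/(4πR_p³) = 3 × (5.209 × 10²⁵) / (4π × (1.304 × 10⁷ m)³) = 5608 kg/m³
d_R = 1.26 × 13040 km × (5608/4562)^(1/3)
    = 17600 km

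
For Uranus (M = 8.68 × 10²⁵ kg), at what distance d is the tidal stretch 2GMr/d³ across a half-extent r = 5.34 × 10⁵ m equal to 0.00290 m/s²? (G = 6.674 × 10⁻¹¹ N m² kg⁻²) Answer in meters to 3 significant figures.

2GMr/d³ = a_tidal  ⇒  d = (2GMr / a_tidal)^(1/3)
d = (2 × 6.674×10⁻¹¹ × (8.68 × 10²⁵) × (5.34 × 10⁵) / (0.00290))^(1/3)
  = 1.29 × 10⁸ m

1.29 × 10⁸ m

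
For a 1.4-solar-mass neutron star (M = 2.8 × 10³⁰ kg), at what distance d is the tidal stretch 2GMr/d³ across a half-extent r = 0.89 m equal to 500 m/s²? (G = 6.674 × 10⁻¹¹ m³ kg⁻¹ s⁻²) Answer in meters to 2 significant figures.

2GMr/d³ = a_tidal  ⇒  d = (2GMr / a_tidal)^(1/3)
d = (2 × 6.674×10⁻¹¹ × (2.8 × 10³⁰) × (0.89) / (500))^(1/3)
  = 8.7 × 10⁵ m

8.7 × 10⁵ m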